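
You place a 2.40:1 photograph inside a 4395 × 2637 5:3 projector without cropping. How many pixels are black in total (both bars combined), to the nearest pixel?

2.40:1 (2.400) > 5:3 (1.667), so the photograph fills the width.
That makes the image 1831.2500 px tall (4395 / 2.400).
2637 − 1831.2500 = 805.7500 px of bars.
Bar area = 805.7500 × 4395 ≈ 3541271 px.

3541271 pixels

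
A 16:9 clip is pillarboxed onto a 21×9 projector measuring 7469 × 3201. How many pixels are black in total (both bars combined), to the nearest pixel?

5692445 pixels

Since 1.778 < 2.333, the clip is height-limited.
The clip is 3201 × 16/9 ≈ 5690.6667 px wide.
7469 − 5690.6667 = 1778.3333 px of bars.
That's 1778.3333 × 3201 ≈ 5692445 black pixels.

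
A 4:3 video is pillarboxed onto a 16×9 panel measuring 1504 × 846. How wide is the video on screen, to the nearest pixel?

Since 1.333 < 1.778, the video is height-limited.
Content width = 846 × 4/3 ≈ 1128.00 px.

1128 px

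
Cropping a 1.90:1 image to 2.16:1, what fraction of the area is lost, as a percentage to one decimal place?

Going from 1.90:1 to 2.16:1 means cutting height while keeping width.
Area ratio = (1.900)/(2.160) = 87.96%; the remaining 12.04% is cropped out.

12.0%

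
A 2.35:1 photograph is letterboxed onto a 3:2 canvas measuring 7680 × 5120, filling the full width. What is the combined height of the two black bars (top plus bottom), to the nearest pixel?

That makes the image 3268.09 px tall (7680 / 2.350).
Black = 5120 − 3268.09 = 1851.91 px.

1852 px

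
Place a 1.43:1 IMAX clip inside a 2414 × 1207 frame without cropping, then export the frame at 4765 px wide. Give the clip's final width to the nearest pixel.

In the 2414×1207 frame the clip fills the height: width = 1207 × 1.430 ≈ 1726.01 px.
The frame scales by 4765/2414 = 1.9739; 1726.01 × 1.9739 ≈ 3406.97 px.

3407 px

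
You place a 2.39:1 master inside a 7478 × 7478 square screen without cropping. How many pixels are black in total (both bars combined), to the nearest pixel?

32522792 pixels

2.39:1 (2.390) > square (1.000), so the master fills the width.
Content height = 7478 / 2.390 ≈ 3128.8703 px.
Black = 7478 − 3128.8703 = 4349.1297 px.
Bar area = 4349.1297 × 7478 ≈ 32522792 px.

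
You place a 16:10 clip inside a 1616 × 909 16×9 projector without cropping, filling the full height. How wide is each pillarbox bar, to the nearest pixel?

81 px

The clip is 909 × 16/10 ≈ 1454.40 px wide.
Black = 1616 − 1454.40 = 161.60 px, or 80.80 per bar.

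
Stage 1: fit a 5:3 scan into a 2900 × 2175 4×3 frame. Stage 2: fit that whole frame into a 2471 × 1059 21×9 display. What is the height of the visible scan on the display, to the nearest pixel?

Inside the 2900×2175 canvas the scan is width-limited at 2900.00 × 1740.00.
4×3 in 2471×1059: fills the height, so the intermediate becomes 1412.00 × 1059.00 — a scale of ×0.4869.
So the scan's height is 1740.00 × 0.4869 ≈ 847.20.

847 px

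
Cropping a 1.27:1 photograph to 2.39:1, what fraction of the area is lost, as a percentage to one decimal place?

Going from 1.27:1 to 2.39:1 means cutting height while keeping width.
(1.270)/(2.390) ≈ 0.531 of the area survives, leaving 46.86% discarded.

46.9%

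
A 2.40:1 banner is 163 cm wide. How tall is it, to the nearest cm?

Height = 163 / 2.400 = 67.92.

68 cm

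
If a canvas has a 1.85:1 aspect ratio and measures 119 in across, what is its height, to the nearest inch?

64 in

At 1.85:1, 119 / 1.850 ≈ 64.32.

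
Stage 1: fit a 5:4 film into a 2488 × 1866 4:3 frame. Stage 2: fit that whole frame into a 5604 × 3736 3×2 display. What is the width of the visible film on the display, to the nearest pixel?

4670 px

First fit — 5:4 into 2488×1866 spans the height: 2332.50 × 1866.00.
The 4:3 canvas is height-limited in 5604×3736, giving 4981.33 × 3736.00; scale factor 2.0021.
Applying the same ×2.0021: 2332.50 → 4670.00.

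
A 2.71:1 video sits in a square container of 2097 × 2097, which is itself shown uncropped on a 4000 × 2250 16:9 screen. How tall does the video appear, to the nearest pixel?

830 px

First fit — 2.71:1 into 2097×2097 spans the width: 2097.00 × 773.80.
square in 4000×2250: fills the height, so the intermediate becomes 2250.00 × 2250.00 — a scale of ×1.0730.
So the video's height is 773.80 × 1.0730 ≈ 830.26.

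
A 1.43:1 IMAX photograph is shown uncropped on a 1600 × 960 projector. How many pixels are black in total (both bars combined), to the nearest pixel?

1.43:1 IMAX is narrower than 5:3, so it spans the full height.
The photograph is 960 × 1.430 ≈ 1372.8000 px wide.
Leftover width: 1600 − 1372.8000 = 227.2000 px.
That's 227.2000 × 960 ≈ 218112 black pixels.

218112 pixels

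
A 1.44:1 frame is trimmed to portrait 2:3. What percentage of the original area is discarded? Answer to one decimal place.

53.7%

The height stays; only width is cut (since portrait 2:3 is narrower than 1.44:1).
(0.667)/(1.440) ≈ 0.463 of the area survives, leaving 53.70% discarded.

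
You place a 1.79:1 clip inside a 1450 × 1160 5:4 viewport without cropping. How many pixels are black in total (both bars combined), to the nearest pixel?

1.79:1 is wider than 5:4, so it spans the full width.
That makes the image 810.0559 px tall (1450 / 1.790).
Leftover height: 1160 − 810.0559 = 349.9441 px.
Bar area = 349.9441 × 1450 ≈ 507419 px.

507419 pixels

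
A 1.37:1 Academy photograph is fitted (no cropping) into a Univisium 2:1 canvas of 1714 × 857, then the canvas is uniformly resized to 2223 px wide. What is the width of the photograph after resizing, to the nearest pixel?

1523 px

At 1714×857 the photograph is height-limited, so width = 857 × 1.370 ≈ 1174.09 px.
Scaling 1714 → 2223 is ×1.2970, so the width becomes 1174.09 × 1.2970 ≈ 1522.76 px.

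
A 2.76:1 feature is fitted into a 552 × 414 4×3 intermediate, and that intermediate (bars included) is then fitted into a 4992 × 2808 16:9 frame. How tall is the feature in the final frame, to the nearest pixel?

1357 px

2.76:1 in 552×414: fills the width, so the feature is 552.00 × 200.00.
The 4×3 canvas is height-limited in 4992×2808, giving 3744.00 × 2808.00; scale factor 6.7826.
The feature scales with it: height 200.00 × 6.7826 ≈ 1356.52.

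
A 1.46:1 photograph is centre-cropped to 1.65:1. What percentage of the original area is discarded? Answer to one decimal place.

The width stays; only height is cut (since 1.65:1 is wider than 1.46:1).
Fraction kept = (1.460)/(1.650) ≈ 88.48%, so 11.52% is lost.

11.5%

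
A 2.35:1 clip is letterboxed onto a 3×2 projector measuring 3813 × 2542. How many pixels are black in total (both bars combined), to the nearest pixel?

3505851 pixels

2.35:1 (2.350) > 3×2 (1.500), so the clip fills the width.
That makes the image 1622.5532 px tall (3813 / 2.350).
2542 − 1622.5532 = 919.4468 px of bars.
Bar area = 919.4468 × 3813 ≈ 3505851 px.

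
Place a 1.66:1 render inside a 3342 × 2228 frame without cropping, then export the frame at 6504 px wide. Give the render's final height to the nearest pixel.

Fitted into 3342×2228, the render spans the width; its height is 3342 / 1.660 ≈ 2013.25 px.
The frame scales by 6504/3342 = 1.9461; 2013.25 × 1.9461 ≈ 3918.07 px.

3918 px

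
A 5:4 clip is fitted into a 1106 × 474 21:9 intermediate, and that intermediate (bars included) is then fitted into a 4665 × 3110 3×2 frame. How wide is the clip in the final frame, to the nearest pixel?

2499 px

5:4 in 1106×474: fills the height, so the clip is 592.50 × 474.00.
Second fit — the 21:9 canvas into 4665×3110 spans the width: 4665.00 × 1999.29 (×4.2179 from 1106×474).
The clip scales with it: width 592.50 × 4.2179 ≈ 2499.11.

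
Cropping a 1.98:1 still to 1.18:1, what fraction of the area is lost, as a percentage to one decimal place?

The height stays; only width is cut (since 1.18:1 is narrower than 1.98:1).
(1.180)/(1.980) ≈ 0.596 of the area survives, leaving 40.40% discarded.

40.4%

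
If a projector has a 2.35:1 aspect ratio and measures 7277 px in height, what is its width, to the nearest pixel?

17101 px

Width = 7277 × 2.350 = 17100.95.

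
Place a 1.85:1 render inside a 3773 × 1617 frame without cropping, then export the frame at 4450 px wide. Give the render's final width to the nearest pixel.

Fitted into 3773×1617, the render spans the height; its width is 1617 × 1.850 ≈ 2991.45 px.
Scaling 3773 → 4450 is ×1.1794, so the width becomes 2991.45 × 1.1794 ≈ 3528.21 px.

3528 px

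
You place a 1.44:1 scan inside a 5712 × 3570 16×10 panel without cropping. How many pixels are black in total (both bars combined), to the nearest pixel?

1.44:1 (1.440) < 16×10 (1.600), so the scan fills the height.
The scan is 3570 × 1.440 ≈ 5140.8000 px wide.
Leftover width: 5712 − 5140.8000 = 571.2000 px.
Across the 3570-px span: 571.2000 × 3570 ≈ 2039184 px.

2039184 pixels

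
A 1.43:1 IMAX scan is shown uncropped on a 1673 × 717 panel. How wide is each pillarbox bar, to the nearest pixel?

324 px

1.43:1 IMAX is narrower than 21:9, so it spans the full height.
Content width = 717 × 1.430 ≈ 1025.31 px.
Leftover width: 1673 − 1025.31 = 647.69 px → 323.85 each side.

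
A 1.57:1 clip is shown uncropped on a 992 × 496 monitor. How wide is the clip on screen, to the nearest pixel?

Since 1.570 < 2.000, the clip is height-limited.
Content width = 496 × 1.570 ≈ 778.72 px.

779 px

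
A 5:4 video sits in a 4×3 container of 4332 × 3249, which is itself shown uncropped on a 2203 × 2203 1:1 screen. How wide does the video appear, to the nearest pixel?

First fit — 5:4 into 4332×3249 spans the height: 4061.25 × 3249.00.
The 4×3 canvas is width-limited in 2203×2203, giving 2203.00 × 1652.25; scale factor 0.5085.
Applying the same ×0.5085: 4061.25 → 2065.31.

2065 px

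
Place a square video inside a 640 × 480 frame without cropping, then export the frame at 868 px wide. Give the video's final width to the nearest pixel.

In the 640×480 frame the video fills the height: width = 480 × 1/1 ≈ 480.00 px.
The frame scales by 868/640 = 1.3562; 480.00 × 1.3562 ≈ 651.00 px.

651 px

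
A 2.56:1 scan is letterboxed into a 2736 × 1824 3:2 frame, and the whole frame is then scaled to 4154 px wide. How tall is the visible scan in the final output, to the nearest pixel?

1623 px

In the 2736×1824 frame the scan fills the width: height = 2736 / 2.560 ≈ 1068.75 px.
Resizing to 4154 px wide multiplies everything by 1.5183: 1068.75 → 1622.66 px.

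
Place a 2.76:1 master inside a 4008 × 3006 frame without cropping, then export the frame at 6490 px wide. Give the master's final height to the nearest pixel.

In the 4008×3006 frame the master fills the width: height = 4008 / 2.760 ≈ 1452.17 px.
Scaling 4008 → 6490 is ×1.6193, so the height becomes 1452.17 × 1.6193 ≈ 2351.45 px.

2351 px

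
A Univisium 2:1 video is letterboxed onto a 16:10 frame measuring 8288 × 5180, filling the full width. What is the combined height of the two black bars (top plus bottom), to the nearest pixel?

1036 px

Content height = 8288 × 1/2 ≈ 4144.00 px.
Black = 5180 − 4144.00 = 1036.00 px.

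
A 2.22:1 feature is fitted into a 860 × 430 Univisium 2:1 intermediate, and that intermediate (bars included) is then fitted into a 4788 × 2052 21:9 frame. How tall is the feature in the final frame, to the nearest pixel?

1849 px

Inside the 860×430 canvas the feature is width-limited at 860.00 × 387.39.
Second fit — the Univisium 2:1 canvas into 4788×2052 spans the height: 4104.00 × 2052.00 (×4.7721 from 860×430).
So the feature's height is 387.39 × 4.7721 ≈ 1848.65.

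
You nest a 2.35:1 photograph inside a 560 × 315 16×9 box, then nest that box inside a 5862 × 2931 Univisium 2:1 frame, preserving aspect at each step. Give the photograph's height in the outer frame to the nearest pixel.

2217 px

First fit — 2.35:1 into 560×315 spans the width: 560.00 × 238.30.
Second fit — the 16×9 canvas into 5862×2931 spans the height: 5210.67 × 2931.00 (×9.3048 from 560×315).
Applying the same ×9.3048: 238.30 → 2217.30.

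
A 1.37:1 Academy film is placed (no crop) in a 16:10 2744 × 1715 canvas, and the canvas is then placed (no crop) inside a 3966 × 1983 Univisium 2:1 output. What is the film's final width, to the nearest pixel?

2717 px

1.37:1 Academy in 2744×1715: fills the height, so the film is 2349.55 × 1715.00.
The 16:10 canvas is height-limited in 3966×1983, giving 3172.80 × 1983.00; scale factor 1.1563.
So the film's width is 2349.55 × 1.1563 ≈ 2716.71.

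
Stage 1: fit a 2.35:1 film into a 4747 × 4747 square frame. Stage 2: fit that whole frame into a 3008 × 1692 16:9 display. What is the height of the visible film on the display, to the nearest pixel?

2.35:1 in 4747×4747: fills the width, so the film is 4747.00 × 2020.00.
The square canvas is height-limited in 3008×1692, giving 1692.00 × 1692.00; scale factor 0.3564.
So the film's height is 2020.00 × 0.3564 ≈ 720.00.

720 px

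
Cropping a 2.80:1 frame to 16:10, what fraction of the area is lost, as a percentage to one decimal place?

42.9%

The height stays; only width is cut (since 16:10 is narrower than 2.80:1).
Area ratio = (1.600)/(2.800) = 57.14%; the remaining 42.86% is cropped out.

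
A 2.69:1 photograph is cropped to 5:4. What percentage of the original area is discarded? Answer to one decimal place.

The height stays; only width is cut (since 5:4 is narrower than 2.69:1).
Fraction kept = (1.250)/(2.690) ≈ 46.47%, so 53.53% is lost.

53.5%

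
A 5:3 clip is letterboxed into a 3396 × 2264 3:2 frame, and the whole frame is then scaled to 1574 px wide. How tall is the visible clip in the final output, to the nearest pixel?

Fitted into 3396×2264, the clip spans the width; its height is 3396 × 3/5 ≈ 2037.60 px.
Resizing to 1574 px wide multiplies everything by 0.4635: 2037.60 → 944.40 px.

944 px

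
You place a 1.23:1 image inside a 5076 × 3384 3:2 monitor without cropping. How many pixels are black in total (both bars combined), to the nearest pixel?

Since 1.230 < 1.500, the image is height-limited.
That makes the image 4162.3200 px wide (3384 × 1.230).
Leftover width: 5076 − 4162.3200 = 913.6800 px.
Bar area = 913.6800 × 3384 ≈ 3091893 px.

3091893 pixels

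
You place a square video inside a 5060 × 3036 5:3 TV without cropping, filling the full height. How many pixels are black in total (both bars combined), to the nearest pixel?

6144864 pixels

That makes the image 3036.0000 px wide (3036 × 1/1).
Black = 5060 − 3036.0000 = 2024.0000 px.
Bar area = 2024.0000 × 3036 ≈ 6144864 px.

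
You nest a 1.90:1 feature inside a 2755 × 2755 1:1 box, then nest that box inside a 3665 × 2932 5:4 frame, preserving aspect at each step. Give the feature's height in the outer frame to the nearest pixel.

1543 px

Inside the 2755×2755 canvas the feature is width-limited at 2755.00 × 1450.00.
The 1:1 canvas is height-limited in 3665×2932, giving 2932.00 × 2932.00; scale factor 1.0642.
The feature scales with it: height 1450.00 × 1.0642 ≈ 1543.16.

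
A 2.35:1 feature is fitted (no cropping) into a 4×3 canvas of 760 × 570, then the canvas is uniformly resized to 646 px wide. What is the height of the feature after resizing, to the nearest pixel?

In the 760×570 frame the feature fills the width: height = 760 / 2.350 ≈ 323.40 px.
Scaling 760 → 646 is ×0.8500, so the height becomes 323.40 × 0.8500 ≈ 274.89 px.

275 px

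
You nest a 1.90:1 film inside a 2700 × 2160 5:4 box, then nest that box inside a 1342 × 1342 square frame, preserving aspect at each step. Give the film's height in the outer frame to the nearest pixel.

706 px

Inside the 2700×2160 canvas the film is width-limited at 2700.00 × 1421.05.
The 5:4 canvas is width-limited in 1342×1342, giving 1342.00 × 1073.60; scale factor 0.4970.
The film scales with it: height 1421.05 × 0.4970 ≈ 706.32.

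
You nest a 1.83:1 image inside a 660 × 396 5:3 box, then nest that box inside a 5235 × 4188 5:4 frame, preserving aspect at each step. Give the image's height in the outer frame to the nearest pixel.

First fit — 1.83:1 into 660×396 spans the width: 660.00 × 360.66.
Second fit — the 5:3 canvas into 5235×4188 spans the width: 5235.00 × 3141.00 (×7.9318 from 660×396).
So the image's height is 360.66 × 7.9318 ≈ 2860.66.

2861 px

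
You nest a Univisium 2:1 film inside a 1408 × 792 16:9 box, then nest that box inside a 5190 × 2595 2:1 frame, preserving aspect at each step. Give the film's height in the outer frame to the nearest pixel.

2307 px

Univisium 2:1 in 1408×792: fills the width, so the film is 1408.00 × 704.00.
Second fit — the 16:9 canvas into 5190×2595 spans the height: 4613.33 × 2595.00 (×3.2765 from 1408×792).
Applying the same ×3.2765: 704.00 → 2306.67.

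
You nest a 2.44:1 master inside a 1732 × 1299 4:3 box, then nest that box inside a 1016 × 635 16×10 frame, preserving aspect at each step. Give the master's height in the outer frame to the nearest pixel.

First fit — 2.44:1 into 1732×1299 spans the width: 1732.00 × 709.84.
4:3 in 1016×635: fills the height, so the intermediate becomes 846.67 × 635.00 — a scale of ×0.4888.
The master scales with it: height 709.84 × 0.4888 ≈ 346.99.

347 px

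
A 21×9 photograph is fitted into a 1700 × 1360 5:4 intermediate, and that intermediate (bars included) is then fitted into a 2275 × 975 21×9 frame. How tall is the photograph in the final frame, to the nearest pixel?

522 px

Inside the 1700×1360 canvas the photograph is width-limited at 1700.00 × 728.57.
5:4 in 2275×975: fills the height, so the intermediate becomes 1218.75 × 975.00 — a scale of ×0.7169.
So the photograph's height is 728.57 × 0.7169 ≈ 522.32.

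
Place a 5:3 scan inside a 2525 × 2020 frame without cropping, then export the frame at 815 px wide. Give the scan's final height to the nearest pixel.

489 px

Fitted into 2525×2020, the scan spans the width; its height is 2525 × 3/5 ≈ 1515.00 px.
The frame scales by 815/2525 = 0.3228; 1515.00 × 0.3228 ≈ 489.00 px.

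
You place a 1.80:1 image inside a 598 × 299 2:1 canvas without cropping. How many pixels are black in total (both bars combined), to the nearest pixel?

17880 pixels

Since 1.800 < 2.000, the image is height-limited.
Content width = 299 × 1.800 ≈ 538.2000 px.
Leftover width: 598 − 538.2000 = 59.8000 px.
That's 59.8000 × 299 ≈ 17880 black pixels.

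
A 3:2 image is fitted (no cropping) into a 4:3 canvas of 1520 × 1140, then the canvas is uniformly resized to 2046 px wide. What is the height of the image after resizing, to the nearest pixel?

In the 1520×1140 frame the image fills the width: height = 1520 × 2/3 ≈ 1013.33 px.
Resizing to 2046 px wide multiplies everything by 1.3461: 1013.33 → 1364.00 px.

1364 px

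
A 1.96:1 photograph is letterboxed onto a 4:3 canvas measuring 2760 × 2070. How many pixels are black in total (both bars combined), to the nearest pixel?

1826669 pixels

1.96:1 is wider than 4:3, so it spans the full width.
The photograph is 2760 / 1.960 ≈ 1408.1633 px tall.
2070 − 1408.1633 = 661.8367 px of bars.
That's 661.8367 × 2760 ≈ 1826669 black pixels.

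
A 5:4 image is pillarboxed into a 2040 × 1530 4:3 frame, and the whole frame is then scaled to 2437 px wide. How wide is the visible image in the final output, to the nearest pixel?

At 2040×1530 the image is height-limited, so width = 1530 × 5/4 ≈ 1912.50 px.
Resizing to 2437 px wide multiplies everything by 1.1946: 1912.50 → 2284.69 px.

2285 px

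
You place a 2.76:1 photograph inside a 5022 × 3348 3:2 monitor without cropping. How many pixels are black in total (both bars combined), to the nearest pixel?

2.76:1 (2.760) > 3:2 (1.500), so the photograph fills the width.
The photograph is 5022 / 2.760 ≈ 1819.5652 px tall.
Black = 3348 − 1819.5652 = 1528.4348 px.
Across the 5022-px span: 1528.4348 × 5022 ≈ 7675799 px.

7675799 pixels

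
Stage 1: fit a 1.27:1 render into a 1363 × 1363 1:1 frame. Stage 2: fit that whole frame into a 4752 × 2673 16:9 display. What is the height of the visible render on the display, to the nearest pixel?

First fit — 1.27:1 into 1363×1363 spans the width: 1363.00 × 1073.23.
1:1 in 4752×2673: fills the height, so the intermediate becomes 2673.00 × 2673.00 — a scale of ×1.9611.
So the render's height is 1073.23 × 1.9611 ≈ 2104.72.

2105 px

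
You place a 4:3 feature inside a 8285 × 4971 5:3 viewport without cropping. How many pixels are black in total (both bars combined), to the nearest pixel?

8236947 pixels

4:3 (1.333) < 5:3 (1.667), so the feature fills the height.
Content width = 4971 × 4/3 ≈ 6628.0000 px.
Leftover width: 8285 − 6628.0000 = 1657.0000 px.
Across the 4971-px span: 1657.0000 × 4971 ≈ 8236947 px.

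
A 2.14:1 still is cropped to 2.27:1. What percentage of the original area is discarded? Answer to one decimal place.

Going from 2.14:1 to 2.27:1 means cutting height while keeping width.
Fraction kept = (2.140)/(2.270) ≈ 94.27%, so 5.73% is lost.

5.7%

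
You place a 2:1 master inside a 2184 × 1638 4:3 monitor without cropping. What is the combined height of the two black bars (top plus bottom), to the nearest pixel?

546 px

2:1 (2.000) > 4:3 (1.333), so the master fills the width.
That makes the image 1092.00 px tall (2184 × 1/2).
1638 − 1092.00 = 546.00 px of bars.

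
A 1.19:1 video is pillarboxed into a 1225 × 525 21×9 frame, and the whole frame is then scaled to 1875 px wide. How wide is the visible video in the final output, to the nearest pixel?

956 px

In the 1225×525 frame the video fills the height: width = 525 × 1.190 ≈ 624.75 px.
Resizing to 1875 px wide multiplies everything by 1.5306: 624.75 → 956.25 px.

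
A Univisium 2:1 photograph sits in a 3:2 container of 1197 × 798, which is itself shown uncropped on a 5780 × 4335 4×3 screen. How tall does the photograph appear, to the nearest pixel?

Inside the 1197×798 canvas the photograph is width-limited at 1197.00 × 598.50.
3:2 in 5780×4335: fills the width, so the intermediate becomes 5780.00 × 3853.33 — a scale of ×4.8287.
So the photograph's height is 598.50 × 4.8287 ≈ 2890.00.

2890 px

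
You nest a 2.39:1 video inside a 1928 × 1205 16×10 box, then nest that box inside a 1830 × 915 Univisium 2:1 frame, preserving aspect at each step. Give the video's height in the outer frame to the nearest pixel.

2.39:1 in 1928×1205: fills the width, so the video is 1928.00 × 806.69.
Second fit — the 16×10 canvas into 1830×915 spans the height: 1464.00 × 915.00 (×0.7593 from 1928×1205).
So the video's height is 806.69 × 0.7593 ≈ 612.55.

613 px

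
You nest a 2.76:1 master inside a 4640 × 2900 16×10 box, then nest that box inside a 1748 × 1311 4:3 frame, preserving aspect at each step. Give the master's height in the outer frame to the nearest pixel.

First fit — 2.76:1 into 4640×2900 spans the width: 4640.00 × 1681.16.
Second fit — the 16×10 canvas into 1748×1311 spans the width: 1748.00 × 1092.50 (×0.3767 from 4640×2900).
So the master's height is 1681.16 × 0.3767 ≈ 633.33.

633 px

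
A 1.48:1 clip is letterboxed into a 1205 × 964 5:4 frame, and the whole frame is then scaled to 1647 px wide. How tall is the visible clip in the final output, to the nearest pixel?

1113 px

At 1205×964 the clip is width-limited, so height = 1205 / 1.480 ≈ 814.19 px.
Resizing to 1647 px wide multiplies everything by 1.3668: 814.19 → 1112.84 px.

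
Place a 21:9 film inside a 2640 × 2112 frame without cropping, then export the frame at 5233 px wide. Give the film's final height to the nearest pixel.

2243 px

In the 2640×2112 frame the film fills the width: height = 2640 × 9/21 ≈ 1131.43 px.
Resizing to 5233 px wide multiplies everything by 1.9822: 1131.43 → 2242.71 px.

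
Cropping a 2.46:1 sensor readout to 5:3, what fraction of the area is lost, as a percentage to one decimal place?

5:3 is narrower than 2.46:1, so the crop keeps the full height and trims the width.
Fraction kept = (1.667)/(2.460) ≈ 67.75%, so 32.25% is lost.

32.2%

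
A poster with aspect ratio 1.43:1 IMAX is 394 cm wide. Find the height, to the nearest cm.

276 cm

At 1.43:1 IMAX, 394 / 1.430 ≈ 275.52.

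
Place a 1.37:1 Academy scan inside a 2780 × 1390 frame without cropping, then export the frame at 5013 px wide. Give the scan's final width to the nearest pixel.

3434 px

At 2780×1390 the scan is height-limited, so width = 1390 × 1.370 ≈ 1904.30 px.
The frame scales by 5013/2780 = 1.8032; 1904.30 × 1.8032 ≈ 3433.91 px.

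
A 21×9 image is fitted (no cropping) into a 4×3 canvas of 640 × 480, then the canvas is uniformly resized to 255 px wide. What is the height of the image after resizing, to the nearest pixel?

109 px

At 640×480 the image is width-limited, so height = 640 × 9/21 ≈ 274.29 px.
Resizing to 255 px wide multiplies everything by 0.3984: 274.29 → 109.29 px.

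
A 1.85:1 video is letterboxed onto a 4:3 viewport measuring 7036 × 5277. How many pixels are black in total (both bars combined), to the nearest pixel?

1.85:1 is wider than 4:3, so it spans the full width.
That makes the image 3803.2432 px tall (7036 / 1.850).
5277 − 3803.2432 = 1473.7568 px of bars.
That's 1473.7568 × 7036 ≈ 10369353 black pixels.

10369353 pixels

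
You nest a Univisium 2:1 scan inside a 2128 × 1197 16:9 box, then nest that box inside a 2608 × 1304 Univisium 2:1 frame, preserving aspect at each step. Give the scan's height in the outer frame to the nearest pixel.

1159 px

Univisium 2:1 in 2128×1197: fills the width, so the scan is 2128.00 × 1064.00.
Second fit — the 16:9 canvas into 2608×1304 spans the height: 2318.22 × 1304.00 (×1.0894 from 2128×1197).
So the scan's height is 1064.00 × 1.0894 ≈ 1159.11.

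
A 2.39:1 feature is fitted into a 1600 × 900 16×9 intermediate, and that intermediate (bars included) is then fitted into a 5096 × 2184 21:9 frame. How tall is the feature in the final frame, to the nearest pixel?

2.39:1 in 1600×900: fills the width, so the feature is 1600.00 × 669.46.
The 16×9 canvas is height-limited in 5096×2184, giving 3882.67 × 2184.00; scale factor 2.4267.
So the feature's height is 669.46 × 2.4267 ≈ 1624.55.

1625 px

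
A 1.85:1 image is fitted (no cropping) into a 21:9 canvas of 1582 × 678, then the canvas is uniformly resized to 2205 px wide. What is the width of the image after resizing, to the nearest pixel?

1748 px

Fitted into 1582×678, the image spans the height; its width is 678 × 1.850 ≈ 1254.30 px.
Resizing to 2205 px wide multiplies everything by 1.3938: 1254.30 → 1748.25 px.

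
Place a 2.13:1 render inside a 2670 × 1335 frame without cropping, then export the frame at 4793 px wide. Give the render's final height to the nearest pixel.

In the 2670×1335 frame the render fills the width: height = 2670 / 2.130 ≈ 1253.52 px.
Scaling 2670 → 4793 is ×1.7951, so the height becomes 1253.52 × 1.7951 ≈ 2250.23 px.

2250 px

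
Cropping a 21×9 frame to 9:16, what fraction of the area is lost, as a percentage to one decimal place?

The height stays; only width is cut (since 9:16 is narrower than 21×9).
Area ratio = (0.562)/(2.333) = 24.11%; the remaining 75.89% is cropped out.

75.9%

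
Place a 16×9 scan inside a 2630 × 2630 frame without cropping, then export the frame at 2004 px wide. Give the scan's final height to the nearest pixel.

1127 px

In the 2630×2630 frame the scan fills the width: height = 2630 × 9/16 ≈ 1479.38 px.
Scaling 2630 → 2004 is ×0.7620, so the height becomes 1479.38 × 0.7620 ≈ 1127.25 px.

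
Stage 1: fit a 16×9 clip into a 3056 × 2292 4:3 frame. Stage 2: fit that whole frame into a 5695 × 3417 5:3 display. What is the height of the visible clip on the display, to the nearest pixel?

2563 px

First fit — 16×9 into 3056×2292 spans the width: 3056.00 × 1719.00.
The 4:3 canvas is height-limited in 5695×3417, giving 4556.00 × 3417.00; scale factor 1.4908.
So the clip's height is 1719.00 × 1.4908 ≈ 2562.75.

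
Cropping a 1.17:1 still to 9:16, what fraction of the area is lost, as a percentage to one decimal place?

Going from 1.17:1 to 9:16 means cutting width while keeping height.
Fraction kept = (0.562)/(1.170) ≈ 48.08%, so 51.92% is lost.

51.9%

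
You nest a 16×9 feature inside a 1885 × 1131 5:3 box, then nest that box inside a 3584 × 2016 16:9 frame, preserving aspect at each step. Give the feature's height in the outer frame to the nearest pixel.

First fit — 16×9 into 1885×1131 spans the width: 1885.00 × 1060.31.
Second fit — the 5:3 canvas into 3584×2016 spans the height: 3360.00 × 2016.00 (×1.7825 from 1885×1131).
So the feature's height is 1060.31 × 1.7825 ≈ 1890.00.

1890 px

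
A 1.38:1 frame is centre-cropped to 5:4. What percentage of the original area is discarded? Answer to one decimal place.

5:4 is narrower than 1.38:1, so the crop keeps the full height and trims the width.
Area ratio = (1.250)/(1.380) = 90.58%; the remaining 9.42% is cropped out.

9.4%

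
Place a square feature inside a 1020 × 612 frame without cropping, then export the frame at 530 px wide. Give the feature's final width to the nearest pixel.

At 1020×612 the feature is height-limited, so width = 612 × 1/1 ≈ 612.00 px.
The frame scales by 530/1020 = 0.5196; 612.00 × 0.5196 ≈ 318.00 px.

318 px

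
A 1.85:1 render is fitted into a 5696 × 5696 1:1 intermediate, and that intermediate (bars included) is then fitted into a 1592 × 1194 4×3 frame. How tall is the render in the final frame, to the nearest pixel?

645 px

First fit — 1.85:1 into 5696×5696 spans the width: 5696.00 × 3078.92.
The 1:1 canvas is height-limited in 1592×1194, giving 1194.00 × 1194.00; scale factor 0.2096.
The render scales with it: height 3078.92 × 0.2096 ≈ 645.41.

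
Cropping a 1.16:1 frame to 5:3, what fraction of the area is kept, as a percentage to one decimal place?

5:3 is wider than 1.16:1, so the crop keeps the full width and trims the height.
Area ratio = (1.160)/(1.667) = 69.60% retained.

69.6%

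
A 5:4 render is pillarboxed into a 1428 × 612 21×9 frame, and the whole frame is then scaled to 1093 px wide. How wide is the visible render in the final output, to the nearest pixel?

586 px

In the 1428×612 frame the render fills the height: width = 612 × 5/4 ≈ 765.00 px.
The frame scales by 1093/1428 = 0.7654; 765.00 × 0.7654 ≈ 585.54 px.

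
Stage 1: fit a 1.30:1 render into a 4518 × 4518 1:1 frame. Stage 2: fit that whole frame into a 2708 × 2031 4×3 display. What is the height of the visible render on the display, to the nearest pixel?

1.30:1 in 4518×4518: fills the width, so the render is 4518.00 × 3475.38.
The 1:1 canvas is height-limited in 2708×2031, giving 2031.00 × 2031.00; scale factor 0.4495.
The render scales with it: height 3475.38 × 0.4495 ≈ 1562.31.

1562 px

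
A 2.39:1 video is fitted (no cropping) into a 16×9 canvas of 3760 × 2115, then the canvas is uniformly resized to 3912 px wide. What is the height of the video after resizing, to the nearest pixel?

1637 px

Fitted into 3760×2115, the video spans the width; its height is 3760 / 2.390 ≈ 1573.22 px.
Scaling 3760 → 3912 is ×1.0404, so the height becomes 1573.22 × 1.0404 ≈ 1636.82 px.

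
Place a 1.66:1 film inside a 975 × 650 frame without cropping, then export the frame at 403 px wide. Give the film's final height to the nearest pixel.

In the 975×650 frame the film fills the width: height = 975 / 1.660 ≈ 587.35 px.
The frame scales by 403/975 = 0.4133; 587.35 × 0.4133 ≈ 242.77 px.

243 px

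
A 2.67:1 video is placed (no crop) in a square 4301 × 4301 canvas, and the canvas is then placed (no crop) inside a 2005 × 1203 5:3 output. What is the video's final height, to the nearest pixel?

2.67:1 in 4301×4301: fills the width, so the video is 4301.00 × 1610.86.
Second fit — the square canvas into 2005×1203 spans the height: 1203.00 × 1203.00 (×0.2797 from 4301×4301).
So the video's height is 1610.86 × 0.2797 ≈ 450.56.

451 px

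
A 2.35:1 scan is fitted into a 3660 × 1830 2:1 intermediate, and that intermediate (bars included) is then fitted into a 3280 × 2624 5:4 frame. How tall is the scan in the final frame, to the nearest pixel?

1396 px

First fit — 2.35:1 into 3660×1830 spans the width: 3660.00 × 1557.45.
Second fit — the 2:1 canvas into 3280×2624 spans the width: 3280.00 × 1640.00 (×0.8962 from 3660×1830).
The scan scales with it: height 1557.45 × 0.8962 ≈ 1395.74.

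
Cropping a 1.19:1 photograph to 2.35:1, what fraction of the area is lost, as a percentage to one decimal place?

2.35:1 is wider than 1.19:1, so the crop keeps the full width and trims the height.
(1.190)/(2.350) ≈ 0.506 of the area survives, leaving 49.36% discarded.

49.4%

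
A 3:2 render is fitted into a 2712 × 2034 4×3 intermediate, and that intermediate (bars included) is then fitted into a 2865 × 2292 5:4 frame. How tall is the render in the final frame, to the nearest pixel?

3:2 in 2712×2034: fills the width, so the render is 2712.00 × 1808.00.
4×3 in 2865×2292: fills the width, so the intermediate becomes 2865.00 × 2148.75 — a scale of ×1.0564.
So the render's height is 1808.00 × 1.0564 ≈ 1910.00.

1910 px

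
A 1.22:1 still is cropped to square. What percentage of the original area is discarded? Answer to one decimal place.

18.0%

square is narrower than 1.22:1, so the crop keeps the full height and trims the width.
(1.000)/(1.220) ≈ 0.820 of the area survives, leaving 18.03% discarded.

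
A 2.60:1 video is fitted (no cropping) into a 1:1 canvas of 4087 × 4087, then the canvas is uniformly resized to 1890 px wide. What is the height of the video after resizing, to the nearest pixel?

727 px

Fitted into 4087×4087, the video spans the width; its height is 4087 / 2.600 ≈ 1571.92 px.
Scaling 4087 → 1890 is ×0.4624, so the height becomes 1571.92 × 0.4624 ≈ 726.92 px.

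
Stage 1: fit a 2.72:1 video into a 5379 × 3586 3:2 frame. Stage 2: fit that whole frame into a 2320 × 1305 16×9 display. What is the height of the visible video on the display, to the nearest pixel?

First fit — 2.72:1 into 5379×3586 spans the width: 5379.00 × 1977.57.
Second fit — the 3:2 canvas into 2320×1305 spans the height: 1957.50 × 1305.00 (×0.3639 from 5379×3586).
The video scales with it: height 1977.57 × 0.3639 ≈ 719.67.

720 px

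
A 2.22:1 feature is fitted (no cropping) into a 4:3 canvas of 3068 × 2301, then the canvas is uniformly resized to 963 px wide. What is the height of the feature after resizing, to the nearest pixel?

In the 3068×2301 frame the feature fills the width: height = 3068 / 2.220 ≈ 1381.98 px.
Resizing to 963 px wide multiplies everything by 0.3139: 1381.98 → 433.78 px.

434 px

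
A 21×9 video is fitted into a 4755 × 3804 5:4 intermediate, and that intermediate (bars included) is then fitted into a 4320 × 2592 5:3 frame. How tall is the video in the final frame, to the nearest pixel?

1389 px

21×9 in 4755×3804: fills the width, so the video is 4755.00 × 2037.86.
Second fit — the 5:4 canvas into 4320×2592 spans the height: 3240.00 × 2592.00 (×0.6814 from 4755×3804).
Applying the same ×0.6814: 2037.86 → 1388.57.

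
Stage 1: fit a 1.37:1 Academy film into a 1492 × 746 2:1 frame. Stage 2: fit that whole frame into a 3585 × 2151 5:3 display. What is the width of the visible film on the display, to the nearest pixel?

Inside the 1492×746 canvas the film is height-limited at 1022.02 × 746.00.
The 2:1 canvas is width-limited in 3585×2151, giving 3585.00 × 1792.50; scale factor 2.4028.
So the film's width is 1022.02 × 2.4028 ≈ 2455.72.

2456 px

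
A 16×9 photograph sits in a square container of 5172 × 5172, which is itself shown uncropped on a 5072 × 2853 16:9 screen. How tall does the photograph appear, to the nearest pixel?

1605 px

First fit — 16×9 into 5172×5172 spans the width: 5172.00 × 2909.25.
Second fit — the square canvas into 5072×2853 spans the height: 2853.00 × 2853.00 (×0.5516 from 5172×5172).
Applying the same ×0.5516: 2909.25 → 1604.81.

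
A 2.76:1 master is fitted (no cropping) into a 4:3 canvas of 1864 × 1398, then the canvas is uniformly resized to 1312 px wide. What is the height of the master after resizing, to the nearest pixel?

475 px

Fitted into 1864×1398, the master spans the width; its height is 1864 / 2.760 ≈ 675.36 px.
The frame scales by 1312/1864 = 0.7039; 675.36 × 0.7039 ≈ 475.36 px.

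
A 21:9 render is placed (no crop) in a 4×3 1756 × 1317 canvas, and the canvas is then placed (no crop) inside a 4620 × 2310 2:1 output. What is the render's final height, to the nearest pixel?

First fit — 21:9 into 1756×1317 spans the width: 1756.00 × 752.57.
The 4×3 canvas is height-limited in 4620×2310, giving 3080.00 × 2310.00; scale factor 1.7540.
Applying the same ×1.7540: 752.57 → 1320.00.

1320 px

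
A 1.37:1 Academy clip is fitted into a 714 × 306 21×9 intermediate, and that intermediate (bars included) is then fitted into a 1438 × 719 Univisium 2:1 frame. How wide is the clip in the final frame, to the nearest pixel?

844 px

1.37:1 Academy in 714×306: fills the height, so the clip is 419.22 × 306.00.
21×9 in 1438×719: fills the width, so the intermediate becomes 1438.00 × 616.29 — a scale of ×2.0140.
So the clip's width is 419.22 × 2.0140 ≈ 844.31.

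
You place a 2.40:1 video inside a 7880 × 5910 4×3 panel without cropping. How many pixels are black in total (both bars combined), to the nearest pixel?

20698133 pixels

Since 2.400 > 1.333, the video is width-limited.
Content height = 7880 / 2.400 ≈ 3283.3333 px.
Black = 5910 − 3283.3333 = 2626.6667 px.
Bar area = 2626.6667 × 7880 ≈ 20698133 px.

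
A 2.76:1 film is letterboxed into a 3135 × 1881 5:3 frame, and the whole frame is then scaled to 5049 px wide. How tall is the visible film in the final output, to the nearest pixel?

1829 px

At 3135×1881 the film is width-limited, so height = 3135 / 2.760 ≈ 1135.87 px.
The frame scales by 5049/3135 = 1.6105; 1135.87 × 1.6105 ≈ 1829.35 px.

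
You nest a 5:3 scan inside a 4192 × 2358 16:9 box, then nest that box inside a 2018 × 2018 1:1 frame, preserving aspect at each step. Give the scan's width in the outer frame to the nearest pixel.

Inside the 4192×2358 canvas the scan is height-limited at 3930.00 × 2358.00.
Second fit — the 16:9 canvas into 2018×2018 spans the width: 2018.00 × 1135.12 (×0.4814 from 4192×2358).
Applying the same ×0.4814: 3930.00 → 1891.88.

1892 px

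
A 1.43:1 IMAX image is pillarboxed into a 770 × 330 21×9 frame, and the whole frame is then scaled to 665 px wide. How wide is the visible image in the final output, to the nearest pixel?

Fitted into 770×330, the image spans the height; its width is 330 × 1.430 ≈ 471.90 px.
Scaling 770 → 665 is ×0.8636, so the width becomes 471.90 × 0.8636 ≈ 407.55 px.

408 px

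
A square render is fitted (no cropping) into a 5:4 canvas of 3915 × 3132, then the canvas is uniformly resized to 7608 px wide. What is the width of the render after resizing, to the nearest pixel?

6086 px

Fitted into 3915×3132, the render spans the height; its width is 3132 × 1/1 ≈ 3132.00 px.
Scaling 3915 → 7608 is ×1.9433, so the width becomes 3132.00 × 1.9433 ≈ 6086.40 px.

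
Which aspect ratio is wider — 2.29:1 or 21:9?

21:9

2.29 and 21:9 = 2.333; 2.333 > 2.29.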